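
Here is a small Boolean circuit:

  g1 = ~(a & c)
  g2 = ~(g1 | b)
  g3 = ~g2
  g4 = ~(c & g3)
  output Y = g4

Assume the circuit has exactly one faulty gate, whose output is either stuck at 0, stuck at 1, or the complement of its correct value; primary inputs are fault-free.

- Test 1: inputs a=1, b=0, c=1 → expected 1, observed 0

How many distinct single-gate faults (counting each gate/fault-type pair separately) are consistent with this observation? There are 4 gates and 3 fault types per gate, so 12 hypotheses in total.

Fault-free: g1=0, g2=1, g3=0, g4=1 → 1. Observed 0.
  g1 stuck-at-0: output 1 ✗
  g1 stuck-at-1: output 0 ✓
  g1 inverted output: output 0 ✓
  g2 stuck-at-0: output 0 ✓
  g2 stuck-at-1: output 1 ✗
  g2 inverted output: output 0 ✓
  g3 stuck-at-0: output 1 ✗
  g3 stuck-at-1: output 0 ✓
  g3 inverted output: output 0 ✓
  g4 stuck-at-0: output 0 ✓
  g4 stuck-at-1: output 1 ✗
  g4 inverted output: output 0 ✓
Consistent faults: {g1 stuck-at-1, g1 inverted output, g2 stuck-at-0, g2 inverted output, g3 stuck-at-1, g3 inverted output, g4 stuck-at-0, g4 inverted output} — 8 in all.

8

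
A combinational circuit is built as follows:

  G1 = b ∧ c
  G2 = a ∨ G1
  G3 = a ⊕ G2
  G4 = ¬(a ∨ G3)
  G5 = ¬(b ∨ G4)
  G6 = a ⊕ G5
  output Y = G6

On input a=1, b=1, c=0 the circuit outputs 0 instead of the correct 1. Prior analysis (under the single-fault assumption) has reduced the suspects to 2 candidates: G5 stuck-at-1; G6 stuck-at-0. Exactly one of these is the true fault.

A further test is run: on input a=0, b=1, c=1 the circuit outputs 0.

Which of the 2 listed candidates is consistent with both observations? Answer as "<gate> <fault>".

Evaluate each candidate on input a=0, b=1, c=1:
  G5 stuck-at-1: G1=1, G2=1, G3=1, G4=0, G5=1 [stuck-at-1], G6=1 → 1 — eliminated
  G6 stuck-at-0: G1=1, G2=1, G3=1, G4=0, G5=0, G6=0 [stuck-at-0] → 0 — matches
Only G6 stuck-at-0 reproduces the observed 0.

G6 stuck-at-0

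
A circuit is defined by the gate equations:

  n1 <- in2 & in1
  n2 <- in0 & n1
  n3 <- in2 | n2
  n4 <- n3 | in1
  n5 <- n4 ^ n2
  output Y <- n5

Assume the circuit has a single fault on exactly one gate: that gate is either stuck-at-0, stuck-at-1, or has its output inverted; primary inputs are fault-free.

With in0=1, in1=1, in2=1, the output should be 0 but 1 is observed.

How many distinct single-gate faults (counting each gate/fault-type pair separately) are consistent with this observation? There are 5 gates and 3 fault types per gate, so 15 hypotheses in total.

8

Fault-free: n1=1, n2=1, n3=1, n4=1, n5=0 → 0. Observed 1.
  n1: stuck-at-0, inverted output ✓; others ✗
  n2: stuck-at-0, inverted output ✓; others ✗
  n3: none of the 3 fault types match ✗
  n4: stuck-at-0, inverted output ✓; others ✗
  n5: stuck-at-1, inverted output ✓; others ✗
Consistent faults: {n1 stuck-at-0, n1 inverted output, n2 stuck-at-0, n2 inverted output, n4 stuck-at-0, n4 inverted output, n5 stuck-at-1, n5 inverted output} — 8 in all.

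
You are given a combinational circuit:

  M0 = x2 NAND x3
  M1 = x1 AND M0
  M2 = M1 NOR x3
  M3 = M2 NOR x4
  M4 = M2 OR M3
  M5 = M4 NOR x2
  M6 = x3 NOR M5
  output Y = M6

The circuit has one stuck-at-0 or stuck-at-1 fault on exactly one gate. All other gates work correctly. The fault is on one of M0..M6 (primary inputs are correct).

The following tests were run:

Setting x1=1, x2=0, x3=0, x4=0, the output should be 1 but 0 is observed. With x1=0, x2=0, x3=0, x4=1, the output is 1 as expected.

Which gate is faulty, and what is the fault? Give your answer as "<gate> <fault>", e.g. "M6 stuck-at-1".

Fault-free values for test 1 (x1=1, x2=0, x3=0, x4=0): M0=1, M1=1, M2=0, M3=1, M4=1, M5=0, M6=1, giving Y=1. Observed 0.
Test 1: faults giving observed 0 are {M3 stuck-at-0, M4 stuck-at-0, M5 stuck-at-1, M6 stuck-at-0}.
Test 2 (x1=0, x2=0, x3=0, x4=1): fault-free M0=1, M1=0, M2=1, M3=0, M4=1, M5=0, M6=1 → 1; observed 1. Eliminates M4 stuck-at-0, M5 stuck-at-1, M6 stuck-at-0.
Only M3 stuck-at-0 is consistent with every test.

M3 stuck-at-0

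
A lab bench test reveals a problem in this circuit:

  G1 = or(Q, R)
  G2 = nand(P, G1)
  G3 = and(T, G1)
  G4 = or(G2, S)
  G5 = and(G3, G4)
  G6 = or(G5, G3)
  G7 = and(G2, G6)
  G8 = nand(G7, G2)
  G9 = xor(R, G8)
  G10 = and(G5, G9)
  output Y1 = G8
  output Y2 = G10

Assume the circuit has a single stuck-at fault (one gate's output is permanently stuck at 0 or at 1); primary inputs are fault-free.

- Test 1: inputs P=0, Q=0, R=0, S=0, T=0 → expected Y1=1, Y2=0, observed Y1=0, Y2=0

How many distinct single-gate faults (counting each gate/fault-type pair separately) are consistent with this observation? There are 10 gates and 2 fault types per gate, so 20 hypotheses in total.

Fault-free: G1=0, G2=1, G3=0, G4=1, G5=0, G6=0, G7=0, G8=1, G9=1, G10=0 → Y1=1, Y2=0. Observed Y1=0, Y2=0.
  G1: none of the 2 fault types match ✗
  G2: none of the 2 fault types match ✗
  G3: stuck-at-1 ✓; others ✗
  G4: none of the 2 fault types match ✗
  G5: stuck-at-1 ✓; others ✗
  G6: stuck-at-1 ✓; others ✗
  G7: stuck-at-1 ✓; others ✗
  G8: stuck-at-0 ✓; others ✗
  G9: none of the 2 fault types match ✗
  G10: none of the 2 fault types match ✗
Consistent faults: {G3 stuck-at-1, G5 stuck-at-1, G6 stuck-at-1, G7 stuck-at-1, G8 stuck-at-0} — 5 in all.

5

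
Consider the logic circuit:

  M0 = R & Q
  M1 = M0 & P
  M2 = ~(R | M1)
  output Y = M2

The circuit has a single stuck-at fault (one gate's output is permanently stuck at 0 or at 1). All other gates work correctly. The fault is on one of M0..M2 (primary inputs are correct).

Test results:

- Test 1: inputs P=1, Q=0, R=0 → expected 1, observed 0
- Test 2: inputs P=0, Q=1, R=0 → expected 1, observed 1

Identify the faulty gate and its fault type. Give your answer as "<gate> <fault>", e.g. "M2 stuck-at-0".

Fault-free values for test 1 (P=1, Q=0, R=0): M0=0, M1=0, M2=1, giving Y=1. Observed 0.
Test 1: faults giving observed 0 are {M0 stuck-at-1, M1 stuck-at-1, M2 stuck-at-0}.
Test 2 (P=0, Q=1, R=0): fault-free M0=0, M1=0, M2=1 → 1; observed 1. Eliminates M1 stuck-at-1, M2 stuck-at-0.
Only M0 stuck-at-1 is consistent with every test.

M0 stuck-at-1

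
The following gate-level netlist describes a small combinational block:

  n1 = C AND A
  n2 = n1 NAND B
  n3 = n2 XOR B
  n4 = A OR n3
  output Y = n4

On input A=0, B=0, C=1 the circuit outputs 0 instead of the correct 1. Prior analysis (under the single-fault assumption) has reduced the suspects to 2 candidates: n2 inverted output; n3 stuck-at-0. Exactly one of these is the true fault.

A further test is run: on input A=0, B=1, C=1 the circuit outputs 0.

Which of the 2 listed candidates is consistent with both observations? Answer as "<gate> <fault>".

n3 stuck-at-0

Evaluate each candidate on input A=0, B=1, C=1:
  n2 inverted output: n1=0, n2=0 [inverted output], n3=1, n4=1 → 1 — eliminated
  n3 stuck-at-0: n1=0, n2=1, n3=0 [stuck-at-0], n4=0 → 0 — matches
Only n3 stuck-at-0 reproduces the observed 0.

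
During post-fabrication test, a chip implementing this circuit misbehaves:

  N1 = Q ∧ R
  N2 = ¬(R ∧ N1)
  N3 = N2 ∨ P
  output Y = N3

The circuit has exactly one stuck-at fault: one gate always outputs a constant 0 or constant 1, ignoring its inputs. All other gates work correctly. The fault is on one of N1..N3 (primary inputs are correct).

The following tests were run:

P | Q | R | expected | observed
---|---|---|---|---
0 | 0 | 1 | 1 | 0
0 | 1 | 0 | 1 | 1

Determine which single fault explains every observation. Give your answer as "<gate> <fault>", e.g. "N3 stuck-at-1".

Fault-free values for test 1 (P=0, Q=0, R=1): N1=0, N2=1, N3=1, giving Y=1. Observed 0.
Test 1: faults giving observed 0 are {N1 stuck-at-1, N2 stuck-at-0, N3 stuck-at-0}.
Test 2 (P=0, Q=1, R=0): fault-free N1=0, N2=1, N3=1 → 1; observed 1. Eliminates N2 stuck-at-0, N3 stuck-at-0.
Only N1 stuck-at-1 is consistent with every test.

N1 stuck-at-1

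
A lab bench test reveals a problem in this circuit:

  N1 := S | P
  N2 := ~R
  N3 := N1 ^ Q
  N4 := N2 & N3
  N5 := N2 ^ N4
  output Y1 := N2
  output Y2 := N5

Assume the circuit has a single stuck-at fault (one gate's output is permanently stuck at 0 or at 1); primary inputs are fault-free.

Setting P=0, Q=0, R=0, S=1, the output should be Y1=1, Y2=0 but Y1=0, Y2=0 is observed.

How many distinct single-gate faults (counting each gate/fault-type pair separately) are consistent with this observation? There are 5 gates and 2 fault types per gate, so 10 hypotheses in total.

1

Fault-free: N1=1, N2=1, N3=1, N4=1, N5=0 → Y1=1, Y2=0. Observed Y1=0, Y2=0.
  N1 stuck-at-0: output Y1=1, Y2=1 ✗
  N1 stuck-at-1: output Y1=1, Y2=0 ✗
  N2 stuck-at-0: output Y1=0, Y2=0 ✓
  N2 stuck-at-1: output Y1=1, Y2=0 ✗
  N3 stuck-at-0: output Y1=1, Y2=1 ✗
  N3 stuck-at-1: output Y1=1, Y2=0 ✗
  N4 stuck-at-0: output Y1=1, Y2=1 ✗
  N4 stuck-at-1: output Y1=1, Y2=0 ✗
  N5 stuck-at-0: output Y1=1, Y2=0 ✗
  N5 stuck-at-1: output Y1=1, Y2=1 ✗
Consistent faults: {N2 stuck-at-0} — 1 in all.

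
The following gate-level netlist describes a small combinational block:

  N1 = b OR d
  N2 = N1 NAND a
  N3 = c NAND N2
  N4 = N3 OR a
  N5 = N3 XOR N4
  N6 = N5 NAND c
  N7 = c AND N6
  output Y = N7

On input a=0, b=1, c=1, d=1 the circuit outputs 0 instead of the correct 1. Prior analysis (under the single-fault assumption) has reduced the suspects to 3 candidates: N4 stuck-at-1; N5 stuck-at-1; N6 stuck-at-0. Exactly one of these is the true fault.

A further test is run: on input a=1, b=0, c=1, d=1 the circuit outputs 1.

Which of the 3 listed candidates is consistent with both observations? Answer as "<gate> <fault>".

Evaluate each candidate on input a=1, b=0, c=1, d=1:
  N4 stuck-at-1: N1=1, N2=0, N3=1, N4=1 [stuck-at-1], N5=0, N6=1, N7=1 → 1 — matches
  N5 stuck-at-1: N1=1, N2=0, N3=1, N4=1, N5=1 [stuck-at-1], N6=0, N7=0 → 0 — eliminated
  N6 stuck-at-0: N1=1, N2=0, N3=1, N4=1, N5=0, N6=0 [stuck-at-0], N7=0 → 0 — eliminated
Only N4 stuck-at-1 reproduces the observed 1.

N4 stuck-at-1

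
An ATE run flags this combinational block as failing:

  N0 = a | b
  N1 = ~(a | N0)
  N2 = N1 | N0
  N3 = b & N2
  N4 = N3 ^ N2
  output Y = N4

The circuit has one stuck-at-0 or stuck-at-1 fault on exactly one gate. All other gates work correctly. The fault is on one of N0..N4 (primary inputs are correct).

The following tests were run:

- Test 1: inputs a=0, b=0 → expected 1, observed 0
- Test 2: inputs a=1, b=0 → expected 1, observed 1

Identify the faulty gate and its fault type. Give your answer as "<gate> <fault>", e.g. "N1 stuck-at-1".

Fault-free values for test 1 (a=0, b=0): N0=0, N1=1, N2=1, N3=0, N4=1, giving Y=1. Observed 0.
Test 1: faults giving observed 0 are {N1 stuck-at-0, N2 stuck-at-0, N3 stuck-at-1, N4 stuck-at-0}.
Test 2 (a=1, b=0): fault-free N0=1, N1=0, N2=1, N3=0, N4=1 → 1; observed 1. Eliminates N2 stuck-at-0, N3 stuck-at-1, N4 stuck-at-0.
Only N1 stuck-at-0 is consistent with every test.

N1 stuck-at-0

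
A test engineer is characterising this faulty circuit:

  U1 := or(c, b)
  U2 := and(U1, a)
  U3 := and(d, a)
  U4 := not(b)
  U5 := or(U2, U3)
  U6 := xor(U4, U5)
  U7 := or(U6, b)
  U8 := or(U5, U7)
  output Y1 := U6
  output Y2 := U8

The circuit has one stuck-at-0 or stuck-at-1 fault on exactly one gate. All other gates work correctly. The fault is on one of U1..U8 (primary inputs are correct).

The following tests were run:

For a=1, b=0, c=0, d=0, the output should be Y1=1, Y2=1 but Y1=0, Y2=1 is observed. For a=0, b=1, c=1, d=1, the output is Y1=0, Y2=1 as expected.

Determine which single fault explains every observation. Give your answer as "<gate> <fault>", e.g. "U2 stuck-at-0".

Fault-free values for test 1 (a=1, b=0, c=0, d=0): U1=0, U2=0, U3=0, U4=1, U5=0, U6=1, U7=1, U8=1, giving Y1=1, Y2=1. Observed Y1=0, Y2=1.
Test 1: faults giving observed Y1=0, Y2=1 are {U1 stuck-at-1, U2 stuck-at-1, U3 stuck-at-1, U5 stuck-at-1}.
Test 2 (a=0, b=1, c=1, d=1): fault-free U1=1, U2=0, U3=0, U4=0, U5=0, U6=0, U7=1, U8=1 → Y1=0, Y2=1; observed Y1=0, Y2=1. Eliminates U2 stuck-at-1, U3 stuck-at-1, U5 stuck-at-1.
Only U1 stuck-at-1 is consistent with every test.

U1 stuck-at-1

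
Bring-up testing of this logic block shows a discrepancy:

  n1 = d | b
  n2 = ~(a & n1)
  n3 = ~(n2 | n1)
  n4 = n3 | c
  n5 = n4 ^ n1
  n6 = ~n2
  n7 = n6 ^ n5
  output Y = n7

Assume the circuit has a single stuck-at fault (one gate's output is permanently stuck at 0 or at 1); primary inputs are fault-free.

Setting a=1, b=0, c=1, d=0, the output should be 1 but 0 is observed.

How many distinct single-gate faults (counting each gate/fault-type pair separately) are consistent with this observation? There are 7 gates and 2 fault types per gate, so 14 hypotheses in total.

5

Fault-free: n1=0, n2=1, n3=0, n4=1, n5=1, n6=0, n7=1 → 1. Observed 0.
  n1 stuck-at-0: output 1 ✗
  n1 stuck-at-1: output 1 ✗
  n2 stuck-at-0: output 0 ✓
  n2 stuck-at-1: output 1 ✗
  n3 stuck-at-0: output 1 ✗
  n3 stuck-at-1: output 1 ✗
  n4 stuck-at-0: output 0 ✓
  n4 stuck-at-1: output 1 ✗
  n5 stuck-at-0: output 0 ✓
  n5 stuck-at-1: output 1 ✗
  n6 stuck-at-0: output 1 ✗
  n6 stuck-at-1: output 0 ✓
  n7 stuck-at-0: output 0 ✓
  n7 stuck-at-1: output 1 ✗
Consistent faults: {n2 stuck-at-0, n4 stuck-at-0, n5 stuck-at-0, n6 stuck-at-1, n7 stuck-at-0} — 5 in all.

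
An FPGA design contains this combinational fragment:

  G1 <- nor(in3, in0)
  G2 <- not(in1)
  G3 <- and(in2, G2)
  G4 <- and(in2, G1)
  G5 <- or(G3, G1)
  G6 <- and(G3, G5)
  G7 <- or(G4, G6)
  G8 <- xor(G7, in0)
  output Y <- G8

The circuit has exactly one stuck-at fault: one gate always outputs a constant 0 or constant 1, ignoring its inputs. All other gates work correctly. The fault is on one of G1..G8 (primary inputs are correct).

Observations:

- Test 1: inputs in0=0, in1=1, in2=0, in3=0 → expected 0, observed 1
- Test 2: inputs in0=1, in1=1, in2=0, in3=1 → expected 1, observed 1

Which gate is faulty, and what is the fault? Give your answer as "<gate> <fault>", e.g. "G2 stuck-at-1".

G8 stuck-at-1

Fault-free values for test 1 (in0=0, in1=1, in2=0, in3=0): G1=1, G2=0, G3=0, G4=0, G5=1, G6=0, G7=0, G8=0, giving Y=0. Observed 1.
Test 1: faults giving observed 1 are {G3 stuck-at-1, G4 stuck-at-1, G6 stuck-at-1, G7 stuck-at-1, G8 stuck-at-1}.
Test 2 (in0=1, in1=1, in2=0, in3=1): fault-free G1=0, G2=0, G3=0, G4=0, G5=0, G6=0, G7=0, G8=1 → 1; observed 1. Eliminates G3 stuck-at-1, G4 stuck-at-1, G6 stuck-at-1, G7 stuck-at-1.
Only G8 stuck-at-1 is consistent with every test.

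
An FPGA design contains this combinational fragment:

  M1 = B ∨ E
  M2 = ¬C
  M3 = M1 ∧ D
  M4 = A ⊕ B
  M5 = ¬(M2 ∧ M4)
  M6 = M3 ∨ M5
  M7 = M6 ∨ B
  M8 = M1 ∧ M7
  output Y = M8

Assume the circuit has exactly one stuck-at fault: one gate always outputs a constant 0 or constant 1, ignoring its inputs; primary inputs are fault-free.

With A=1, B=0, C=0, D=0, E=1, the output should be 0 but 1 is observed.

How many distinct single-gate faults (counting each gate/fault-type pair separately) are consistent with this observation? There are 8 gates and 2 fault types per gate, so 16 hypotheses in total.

7

Fault-free: M1=1, M2=1, M3=0, M4=1, M5=0, M6=0, M7=0, M8=0 → 0. Observed 1.
  M1: none of the 2 fault types match ✗
  M2: stuck-at-0 ✓; others ✗
  M3: stuck-at-1 ✓; others ✗
  M4: stuck-at-0 ✓; others ✗
  M5: stuck-at-1 ✓; others ✗
  M6: stuck-at-1 ✓; others ✗
  M7: stuck-at-1 ✓; others ✗
  M8: stuck-at-1 ✓; others ✗
Consistent faults: {M2 stuck-at-0, M3 stuck-at-1, M4 stuck-at-0, M5 stuck-at-1, M6 stuck-at-1, M7 stuck-at-1, M8 stuck-at-1} — 7 in all.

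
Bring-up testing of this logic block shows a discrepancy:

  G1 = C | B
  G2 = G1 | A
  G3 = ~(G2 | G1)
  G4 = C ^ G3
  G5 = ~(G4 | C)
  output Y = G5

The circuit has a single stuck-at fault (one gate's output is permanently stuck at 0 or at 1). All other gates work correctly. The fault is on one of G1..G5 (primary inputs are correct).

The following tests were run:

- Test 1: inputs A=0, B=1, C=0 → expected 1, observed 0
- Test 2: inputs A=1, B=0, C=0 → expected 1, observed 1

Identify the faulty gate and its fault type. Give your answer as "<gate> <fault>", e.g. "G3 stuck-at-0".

Fault-free values for test 1 (A=0, B=1, C=0): G1=1, G2=1, G3=0, G4=0, G5=1, giving Y=1. Observed 0.
Test 1: faults giving observed 0 are {G1 stuck-at-0, G3 stuck-at-1, G4 stuck-at-1, G5 stuck-at-0}.
Test 2 (A=1, B=0, C=0): fault-free G1=0, G2=1, G3=0, G4=0, G5=1 → 1; observed 1. Eliminates G3 stuck-at-1, G4 stuck-at-1, G5 stuck-at-0.
Only G1 stuck-at-0 is consistent with every test.

G1 stuck-at-0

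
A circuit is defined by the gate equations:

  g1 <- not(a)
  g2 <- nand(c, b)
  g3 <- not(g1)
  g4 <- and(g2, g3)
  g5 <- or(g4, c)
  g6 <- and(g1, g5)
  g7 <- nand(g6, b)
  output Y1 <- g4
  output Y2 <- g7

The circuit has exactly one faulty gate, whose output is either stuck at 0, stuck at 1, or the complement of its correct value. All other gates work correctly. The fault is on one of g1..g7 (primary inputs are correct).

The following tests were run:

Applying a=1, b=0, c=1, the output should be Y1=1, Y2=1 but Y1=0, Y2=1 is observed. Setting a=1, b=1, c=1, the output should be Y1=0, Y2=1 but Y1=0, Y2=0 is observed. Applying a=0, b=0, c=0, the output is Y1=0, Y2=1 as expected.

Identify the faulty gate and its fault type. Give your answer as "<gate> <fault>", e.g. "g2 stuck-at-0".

Fault-free values for test 1 (a=1, b=0, c=1): g1=0, g2=1, g3=1, g4=1, g5=1, g6=0, g7=1, giving Y1=1, Y2=1. Observed Y1=0, Y2=1.
Test 1: faults giving observed Y1=0, Y2=1 are {g1 stuck-at-1, g1 inverted output, g2 stuck-at-0, g2 inverted output, g3 stuck-at-0, g3 inverted output, g4 stuck-at-0, g4 inverted output}.
Test 2 (a=1, b=1, c=1): fault-free g1=0, g2=0, g3=1, g4=0, g5=1, g6=0, g7=1 → Y1=0, Y2=1; observed Y1=0, Y2=0. Eliminates g2 stuck-at-0, g2 inverted output, g3 stuck-at-0, g3 inverted output, g4 stuck-at-0, g4 inverted output.
Test 3 (a=0, b=0, c=0): fault-free g1=1, g2=1, g3=0, g4=0, g5=0, g6=0, g7=1 → Y1=0, Y2=1; observed Y1=0, Y2=1. Eliminates g1 inverted output.
Only g1 stuck-at-1 is consistent with every test.

g1 stuck-at-1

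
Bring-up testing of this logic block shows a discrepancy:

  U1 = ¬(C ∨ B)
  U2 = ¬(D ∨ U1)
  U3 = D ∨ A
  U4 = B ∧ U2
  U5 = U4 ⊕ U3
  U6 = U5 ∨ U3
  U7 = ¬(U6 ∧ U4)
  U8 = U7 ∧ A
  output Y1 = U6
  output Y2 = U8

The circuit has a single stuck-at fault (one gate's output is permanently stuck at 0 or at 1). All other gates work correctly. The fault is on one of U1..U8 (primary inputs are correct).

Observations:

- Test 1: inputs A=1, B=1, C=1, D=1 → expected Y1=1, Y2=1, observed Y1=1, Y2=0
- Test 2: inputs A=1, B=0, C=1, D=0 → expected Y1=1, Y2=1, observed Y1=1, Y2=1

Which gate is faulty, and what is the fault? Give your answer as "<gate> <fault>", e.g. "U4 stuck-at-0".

U2 stuck-at-1

Fault-free values for test 1 (A=1, B=1, C=1, D=1): U1=0, U2=0, U3=1, U4=0, U5=1, U6=1, U7=1, U8=1, giving Y1=1, Y2=1. Observed Y1=1, Y2=0.
Test 1: faults giving observed Y1=1, Y2=0 are {U2 stuck-at-1, U4 stuck-at-1, U7 stuck-at-0, U8 stuck-at-0}.
Test 2 (A=1, B=0, C=1, D=0): fault-free U1=0, U2=1, U3=1, U4=0, U5=1, U6=1, U7=1, U8=1 → Y1=1, Y2=1; observed Y1=1, Y2=1. Eliminates U4 stuck-at-1, U7 stuck-at-0, U8 stuck-at-0.
Only U2 stuck-at-1 is consistent with every test.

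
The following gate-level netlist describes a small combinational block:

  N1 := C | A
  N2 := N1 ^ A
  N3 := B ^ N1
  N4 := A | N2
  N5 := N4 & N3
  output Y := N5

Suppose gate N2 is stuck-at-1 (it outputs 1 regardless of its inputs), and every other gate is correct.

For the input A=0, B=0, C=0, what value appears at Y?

Propagate with N2 forced: N1=0, N2=1 [stuck-at-1], N3=0, N4=1, N5=0.
So Y = 0. (Same as the fault-free value — the fault is masked on this input.)

0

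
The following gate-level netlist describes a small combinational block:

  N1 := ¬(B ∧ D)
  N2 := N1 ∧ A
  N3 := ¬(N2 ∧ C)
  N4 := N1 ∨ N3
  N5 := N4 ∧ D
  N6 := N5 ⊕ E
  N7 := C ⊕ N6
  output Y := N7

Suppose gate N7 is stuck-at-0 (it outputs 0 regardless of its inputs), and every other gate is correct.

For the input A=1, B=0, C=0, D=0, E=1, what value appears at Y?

0

Propagate with N7 forced: N1=1, N2=1, N3=1, N4=1, N5=0, N6=1, N7=0 [stuck-at-0].
So Y = 0. (Without the fault it would be 1.)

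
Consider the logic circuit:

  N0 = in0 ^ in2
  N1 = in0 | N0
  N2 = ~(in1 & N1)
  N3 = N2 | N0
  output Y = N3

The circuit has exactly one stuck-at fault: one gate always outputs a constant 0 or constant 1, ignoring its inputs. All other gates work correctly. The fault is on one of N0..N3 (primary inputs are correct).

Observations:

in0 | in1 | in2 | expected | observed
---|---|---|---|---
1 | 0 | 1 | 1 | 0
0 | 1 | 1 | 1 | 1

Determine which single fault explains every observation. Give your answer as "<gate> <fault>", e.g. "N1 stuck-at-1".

Fault-free values for test 1 (in0=1, in1=0, in2=1): N0=0, N1=1, N2=1, N3=1, giving Y=1. Observed 0.
Test 1: faults giving observed 0 are {N2 stuck-at-0, N3 stuck-at-0}.
Test 2 (in0=0, in1=1, in2=1): fault-free N0=1, N1=1, N2=0, N3=1 → 1; observed 1. Eliminates N3 stuck-at-0.
Only N2 stuck-at-0 is consistent with every test.

N2 stuck-at-0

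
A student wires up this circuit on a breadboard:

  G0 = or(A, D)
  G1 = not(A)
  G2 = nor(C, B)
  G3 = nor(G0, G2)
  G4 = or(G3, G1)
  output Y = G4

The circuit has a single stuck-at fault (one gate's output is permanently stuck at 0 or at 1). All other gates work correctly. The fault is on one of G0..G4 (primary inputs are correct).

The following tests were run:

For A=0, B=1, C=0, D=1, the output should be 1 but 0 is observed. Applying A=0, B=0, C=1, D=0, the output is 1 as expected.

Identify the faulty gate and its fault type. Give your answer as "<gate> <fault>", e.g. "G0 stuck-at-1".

G1 stuck-at-0

Fault-free values for test 1 (A=0, B=1, C=0, D=1): G0=1, G1=1, G2=0, G3=0, G4=1, giving Y=1. Observed 0.
Test 1: faults giving observed 0 are {G1 stuck-at-0, G4 stuck-at-0}.
Test 2 (A=0, B=0, C=1, D=0): fault-free G0=0, G1=1, G2=0, G3=1, G4=1 → 1; observed 1. Eliminates G4 stuck-at-0.
Only G1 stuck-at-0 is consistent with every test.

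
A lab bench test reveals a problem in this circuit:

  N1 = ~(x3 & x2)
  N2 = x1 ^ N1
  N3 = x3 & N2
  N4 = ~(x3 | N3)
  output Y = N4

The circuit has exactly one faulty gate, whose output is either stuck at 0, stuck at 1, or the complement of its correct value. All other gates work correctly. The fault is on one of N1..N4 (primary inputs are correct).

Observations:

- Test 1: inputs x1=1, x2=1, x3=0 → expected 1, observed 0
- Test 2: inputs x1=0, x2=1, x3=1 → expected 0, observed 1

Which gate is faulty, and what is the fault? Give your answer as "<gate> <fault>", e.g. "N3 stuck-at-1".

N4 inverted output

Fault-free values for test 1 (x1=1, x2=1, x3=0): N1=1, N2=0, N3=0, N4=1, giving Y=1. Observed 0.
Test 1: faults giving observed 0 are {N3 stuck-at-1, N3 inverted output, N4 stuck-at-0, N4 inverted output}.
Test 2 (x1=0, x2=1, x3=1): fault-free N1=0, N2=0, N3=0, N4=0 → 0; observed 1. Eliminates N3 stuck-at-1, N3 inverted output, N4 stuck-at-0.
Only N4 inverted output is consistent with every test.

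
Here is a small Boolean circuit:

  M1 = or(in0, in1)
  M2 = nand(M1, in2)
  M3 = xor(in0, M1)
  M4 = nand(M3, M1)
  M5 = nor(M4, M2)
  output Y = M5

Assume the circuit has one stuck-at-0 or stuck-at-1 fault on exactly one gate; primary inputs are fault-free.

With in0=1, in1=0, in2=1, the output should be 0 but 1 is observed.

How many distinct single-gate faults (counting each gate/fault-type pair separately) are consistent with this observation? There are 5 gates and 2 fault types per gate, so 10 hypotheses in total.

3

Fault-free: M1=1, M2=0, M3=0, M4=1, M5=0 → 0. Observed 1.
  M1 stuck-at-0: output 0 ✗
  M1 stuck-at-1: output 0 ✗
  M2 stuck-at-0: output 0 ✗
  M2 stuck-at-1: output 0 ✗
  M3 stuck-at-0: output 0 ✗
  M3 stuck-at-1: output 1 ✓
  M4 stuck-at-0: output 1 ✓
  M4 stuck-at-1: output 0 ✗
  M5 stuck-at-0: output 0 ✗
  M5 stuck-at-1: output 1 ✓
Consistent faults: {M3 stuck-at-1, M4 stuck-at-0, M5 stuck-at-1} — 3 in all.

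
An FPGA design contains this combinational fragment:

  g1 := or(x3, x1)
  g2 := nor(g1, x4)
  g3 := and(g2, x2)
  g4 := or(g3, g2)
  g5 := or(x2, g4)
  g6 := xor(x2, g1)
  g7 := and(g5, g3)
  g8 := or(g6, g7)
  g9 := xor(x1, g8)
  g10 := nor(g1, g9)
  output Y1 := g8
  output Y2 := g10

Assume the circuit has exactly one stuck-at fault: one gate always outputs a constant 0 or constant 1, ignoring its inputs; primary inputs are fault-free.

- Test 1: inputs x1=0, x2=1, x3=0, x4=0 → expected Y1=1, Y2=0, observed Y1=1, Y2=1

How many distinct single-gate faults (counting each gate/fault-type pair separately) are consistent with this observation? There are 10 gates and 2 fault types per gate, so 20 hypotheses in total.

Fault-free: g1=0, g2=1, g3=1, g4=1, g5=1, g6=1, g7=1, g8=1, g9=1, g10=0 → Y1=1, Y2=0. Observed Y1=1, Y2=1.
  g1: none of the 2 fault types match ✗
  g2: none of the 2 fault types match ✗
  g3: none of the 2 fault types match ✗
  g4: none of the 2 fault types match ✗
  g5: none of the 2 fault types match ✗
  g6: none of the 2 fault types match ✗
  g7: none of the 2 fault types match ✗
  g8: none of the 2 fault types match ✗
  g9: stuck-at-0 ✓; others ✗
  g10: stuck-at-1 ✓; others ✗
Consistent faults: {g9 stuck-at-0, g10 stuck-at-1} — 2 in all.

2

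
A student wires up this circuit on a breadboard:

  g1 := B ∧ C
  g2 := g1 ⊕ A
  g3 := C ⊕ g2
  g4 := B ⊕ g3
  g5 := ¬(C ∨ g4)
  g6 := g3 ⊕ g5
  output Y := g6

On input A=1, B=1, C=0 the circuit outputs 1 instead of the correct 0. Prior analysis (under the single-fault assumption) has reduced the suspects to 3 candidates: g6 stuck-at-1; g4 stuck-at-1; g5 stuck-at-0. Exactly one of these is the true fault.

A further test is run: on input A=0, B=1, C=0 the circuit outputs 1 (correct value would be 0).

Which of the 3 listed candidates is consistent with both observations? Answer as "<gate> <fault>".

Evaluate each candidate on input A=0, B=1, C=0:
  g6 stuck-at-1: g1=0, g2=0, g3=0, g4=1, g5=0, g6=1 [stuck-at-1] → 1 — matches
  g4 stuck-at-1: g1=0, g2=0, g3=0, g4=1 [stuck-at-1], g5=0, g6=0 → 0 — eliminated
  g5 stuck-at-0: g1=0, g2=0, g3=0, g4=1, g5=0 [stuck-at-0], g6=0 → 0 — eliminated
Only g6 stuck-at-1 reproduces the observed 1.

g6 stuck-at-1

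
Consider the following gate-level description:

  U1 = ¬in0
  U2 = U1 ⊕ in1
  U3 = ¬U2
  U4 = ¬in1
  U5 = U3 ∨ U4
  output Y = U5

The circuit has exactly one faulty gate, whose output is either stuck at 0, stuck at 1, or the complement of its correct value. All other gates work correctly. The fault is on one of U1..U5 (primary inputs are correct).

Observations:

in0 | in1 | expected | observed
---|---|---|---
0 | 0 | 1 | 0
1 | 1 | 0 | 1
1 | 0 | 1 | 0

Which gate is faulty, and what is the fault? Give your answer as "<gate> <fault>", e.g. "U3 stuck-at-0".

U5 inverted output

Fault-free values for test 1 (in0=0, in1=0): U1=1, U2=1, U3=0, U4=1, U5=1, giving Y=1. Observed 0.
Test 1: faults giving observed 0 are {U4 stuck-at-0, U4 inverted output, U5 stuck-at-0, U5 inverted output}.
Test 2 (in0=1, in1=1): fault-free U1=0, U2=1, U3=0, U4=0, U5=0 → 0; observed 1. Eliminates U4 stuck-at-0, U5 stuck-at-0.
Test 3 (in0=1, in1=0): fault-free U1=0, U2=0, U3=1, U4=1, U5=1 → 1; observed 0. Eliminates U4 inverted output.
Only U5 inverted output is consistent with every test.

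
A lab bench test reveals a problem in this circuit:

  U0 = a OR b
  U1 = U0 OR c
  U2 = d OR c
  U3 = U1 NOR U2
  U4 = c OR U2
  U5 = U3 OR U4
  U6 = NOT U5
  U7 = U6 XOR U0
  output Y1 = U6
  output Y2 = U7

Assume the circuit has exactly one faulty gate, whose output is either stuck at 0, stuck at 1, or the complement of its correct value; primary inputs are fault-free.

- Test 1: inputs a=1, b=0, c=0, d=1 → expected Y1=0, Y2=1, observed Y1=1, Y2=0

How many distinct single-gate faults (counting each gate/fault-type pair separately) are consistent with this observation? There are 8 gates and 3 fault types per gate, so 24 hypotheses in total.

8

Fault-free: U0=1, U1=1, U2=1, U3=0, U4=1, U5=1, U6=0, U7=1 → Y1=0, Y2=1. Observed Y1=1, Y2=0.
  U0: none of the 3 fault types match ✗
  U1: none of the 3 fault types match ✗
  U2: stuck-at-0, inverted output ✓; others ✗
  U3: none of the 3 fault types match ✗
  U4: stuck-at-0, inverted output ✓; others ✗
  U5: stuck-at-0, inverted output ✓; others ✗
  U6: stuck-at-1, inverted output ✓; others ✗
  U7: none of the 3 fault types match ✗
Consistent faults: {U2 stuck-at-0, U2 inverted output, U4 stuck-at-0, U4 inverted output, U5 stuck-at-0, U5 inverted output, U6 stuck-at-1, U6 inverted output} — 8 in all.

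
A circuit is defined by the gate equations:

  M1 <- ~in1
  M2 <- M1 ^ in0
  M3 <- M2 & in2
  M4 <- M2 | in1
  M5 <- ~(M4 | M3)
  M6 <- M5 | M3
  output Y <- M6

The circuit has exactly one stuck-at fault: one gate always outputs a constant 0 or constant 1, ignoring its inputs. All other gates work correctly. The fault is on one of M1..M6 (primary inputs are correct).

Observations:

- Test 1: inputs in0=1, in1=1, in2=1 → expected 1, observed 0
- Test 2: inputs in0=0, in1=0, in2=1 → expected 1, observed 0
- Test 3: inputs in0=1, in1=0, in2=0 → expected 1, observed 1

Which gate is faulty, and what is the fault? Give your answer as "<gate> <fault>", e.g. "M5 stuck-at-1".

M3 stuck-at-0

Fault-free values for test 1 (in0=1, in1=1, in2=1): M1=0, M2=1, M3=1, M4=1, M5=0, M6=1, giving Y=1. Observed 0.
Test 1: faults giving observed 0 are {M1 stuck-at-1, M2 stuck-at-0, M3 stuck-at-0, M6 stuck-at-0}.
Test 2 (in0=0, in1=0, in2=1): fault-free M1=1, M2=1, M3=1, M4=1, M5=0, M6=1 → 1; observed 0. Eliminates M1 stuck-at-1, M2 stuck-at-0.
Test 3 (in0=1, in1=0, in2=0): fault-free M1=1, M2=0, M3=0, M4=0, M5=1, M6=1 → 1; observed 1. Eliminates M6 stuck-at-0.
Only M3 stuck-at-0 is consistent with every test.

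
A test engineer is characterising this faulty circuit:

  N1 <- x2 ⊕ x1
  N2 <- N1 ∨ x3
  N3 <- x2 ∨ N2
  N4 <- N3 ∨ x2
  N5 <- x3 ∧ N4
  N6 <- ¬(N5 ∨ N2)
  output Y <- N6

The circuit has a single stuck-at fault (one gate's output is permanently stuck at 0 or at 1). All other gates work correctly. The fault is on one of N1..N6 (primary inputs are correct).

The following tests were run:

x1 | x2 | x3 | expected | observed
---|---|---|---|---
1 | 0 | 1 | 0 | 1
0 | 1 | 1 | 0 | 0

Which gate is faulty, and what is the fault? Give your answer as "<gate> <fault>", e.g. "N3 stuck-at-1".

Fault-free values for test 1 (x1=1, x2=0, x3=1): N1=1, N2=1, N3=1, N4=1, N5=1, N6=0, giving Y=0. Observed 1.
Test 1: faults giving observed 1 are {N2 stuck-at-0, N6 stuck-at-1}.
Test 2 (x1=0, x2=1, x3=1): fault-free N1=1, N2=1, N3=1, N4=1, N5=1, N6=0 → 0; observed 0. Eliminates N6 stuck-at-1.
Only N2 stuck-at-0 is consistent with every test.

N2 stuck-at-0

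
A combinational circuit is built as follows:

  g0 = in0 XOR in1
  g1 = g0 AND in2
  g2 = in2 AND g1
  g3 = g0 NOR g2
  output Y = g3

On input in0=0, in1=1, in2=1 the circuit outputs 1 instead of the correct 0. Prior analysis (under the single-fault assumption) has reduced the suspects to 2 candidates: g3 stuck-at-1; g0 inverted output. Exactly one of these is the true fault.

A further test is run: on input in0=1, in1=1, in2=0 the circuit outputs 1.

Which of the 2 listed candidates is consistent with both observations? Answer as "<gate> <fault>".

Evaluate each candidate on input in0=1, in1=1, in2=0:
  g3 stuck-at-1: g0=0, g1=0, g2=0, g3=1 [stuck-at-1] → 1 — matches
  g0 inverted output: g0=1 [inverted output], g1=0, g2=0, g3=0 → 0 — eliminated
Only g3 stuck-at-1 reproduces the observed 1.

g3 stuck-at-1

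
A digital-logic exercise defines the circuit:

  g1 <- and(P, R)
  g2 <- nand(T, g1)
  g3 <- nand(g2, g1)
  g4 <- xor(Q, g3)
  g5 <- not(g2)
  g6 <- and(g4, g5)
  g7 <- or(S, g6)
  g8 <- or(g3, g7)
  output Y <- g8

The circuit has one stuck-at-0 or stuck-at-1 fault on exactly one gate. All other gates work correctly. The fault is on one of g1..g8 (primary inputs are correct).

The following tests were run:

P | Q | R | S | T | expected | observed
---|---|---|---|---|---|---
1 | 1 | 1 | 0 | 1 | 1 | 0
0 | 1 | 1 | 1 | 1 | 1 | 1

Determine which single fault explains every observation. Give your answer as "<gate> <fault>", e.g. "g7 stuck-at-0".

g2 stuck-at-1

Fault-free values for test 1 (P=1, Q=1, R=1, S=0, T=1): g1=1, g2=0, g3=1, g4=0, g5=1, g6=0, g7=0, g8=1, giving Y=1. Observed 0.
Test 1: faults giving observed 0 are {g2 stuck-at-1, g8 stuck-at-0}.
Test 2 (P=0, Q=1, R=1, S=1, T=1): fault-free g1=0, g2=1, g3=1, g4=0, g5=0, g6=0, g7=1, g8=1 → 1; observed 1. Eliminates g8 stuck-at-0.
Only g2 stuck-at-1 is consistent with every test.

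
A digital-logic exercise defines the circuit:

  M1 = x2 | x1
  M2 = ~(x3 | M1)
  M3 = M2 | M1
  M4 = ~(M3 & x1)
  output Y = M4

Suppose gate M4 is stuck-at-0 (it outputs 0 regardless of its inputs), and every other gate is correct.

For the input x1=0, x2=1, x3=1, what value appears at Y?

0

Propagate with M4 forced: M1=1, M2=0, M3=1, M4=0 [stuck-at-0].
So Y = 0. (Without the fault it would be 1.)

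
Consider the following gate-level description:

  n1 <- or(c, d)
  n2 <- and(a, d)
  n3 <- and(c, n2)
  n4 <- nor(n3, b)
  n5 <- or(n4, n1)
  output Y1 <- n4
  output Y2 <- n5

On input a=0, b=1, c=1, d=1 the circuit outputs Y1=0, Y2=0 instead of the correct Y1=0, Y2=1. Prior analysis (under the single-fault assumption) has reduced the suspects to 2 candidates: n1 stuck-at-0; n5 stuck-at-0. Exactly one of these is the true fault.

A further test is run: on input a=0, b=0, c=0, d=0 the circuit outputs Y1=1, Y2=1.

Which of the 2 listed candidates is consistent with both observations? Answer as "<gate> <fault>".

n1 stuck-at-0

Evaluate each candidate on input a=0, b=0, c=0, d=0:
  n1 stuck-at-0: n1=0 [stuck-at-0], n2=0, n3=0, n4=1, n5=1 → Y1=1, Y2=1 — matches
  n5 stuck-at-0: n1=0, n2=0, n3=0, n4=1, n5=0 [stuck-at-0] → Y1=1, Y2=0 — eliminated
Only n1 stuck-at-0 reproduces the observed Y1=1, Y2=1.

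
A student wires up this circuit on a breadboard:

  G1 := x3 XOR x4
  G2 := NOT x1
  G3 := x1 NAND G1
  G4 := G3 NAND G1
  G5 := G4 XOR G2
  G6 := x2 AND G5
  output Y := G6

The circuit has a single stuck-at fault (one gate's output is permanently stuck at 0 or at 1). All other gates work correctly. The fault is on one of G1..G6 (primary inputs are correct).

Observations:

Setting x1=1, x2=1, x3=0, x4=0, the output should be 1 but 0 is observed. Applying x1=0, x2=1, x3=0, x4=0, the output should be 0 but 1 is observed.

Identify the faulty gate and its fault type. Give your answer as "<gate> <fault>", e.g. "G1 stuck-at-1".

Fault-free values for test 1 (x1=1, x2=1, x3=0, x4=0): G1=0, G2=0, G3=1, G4=1, G5=1, G6=1, giving Y=1. Observed 0.
Test 1: faults giving observed 0 are {G2 stuck-at-1, G4 stuck-at-0, G5 stuck-at-0, G6 stuck-at-0}.
Test 2 (x1=0, x2=1, x3=0, x4=0): fault-free G1=0, G2=1, G3=1, G4=1, G5=0, G6=0 → 0; observed 1. Eliminates G2 stuck-at-1, G5 stuck-at-0, G6 stuck-at-0.
Only G4 stuck-at-0 is consistent with every test.

G4 stuck-at-0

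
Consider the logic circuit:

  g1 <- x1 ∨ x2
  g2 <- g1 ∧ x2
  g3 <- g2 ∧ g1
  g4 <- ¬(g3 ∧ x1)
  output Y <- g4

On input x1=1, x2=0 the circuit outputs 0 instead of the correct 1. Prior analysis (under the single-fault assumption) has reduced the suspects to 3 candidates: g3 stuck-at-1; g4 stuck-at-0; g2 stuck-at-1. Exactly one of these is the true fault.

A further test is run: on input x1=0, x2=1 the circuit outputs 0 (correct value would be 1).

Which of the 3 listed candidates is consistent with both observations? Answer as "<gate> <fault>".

Evaluate each candidate on input x1=0, x2=1:
  g3 stuck-at-1: g1=1, g2=1, g3=1 [stuck-at-1], g4=1 → 1 — eliminated
  g4 stuck-at-0: g1=1, g2=1, g3=1, g4=0 [stuck-at-0] → 0 — matches
  g2 stuck-at-1: g1=1, g2=1 [stuck-at-1], g3=1, g4=1 → 1 — eliminated
Only g4 stuck-at-0 reproduces the observed 0.

g4 stuck-at-0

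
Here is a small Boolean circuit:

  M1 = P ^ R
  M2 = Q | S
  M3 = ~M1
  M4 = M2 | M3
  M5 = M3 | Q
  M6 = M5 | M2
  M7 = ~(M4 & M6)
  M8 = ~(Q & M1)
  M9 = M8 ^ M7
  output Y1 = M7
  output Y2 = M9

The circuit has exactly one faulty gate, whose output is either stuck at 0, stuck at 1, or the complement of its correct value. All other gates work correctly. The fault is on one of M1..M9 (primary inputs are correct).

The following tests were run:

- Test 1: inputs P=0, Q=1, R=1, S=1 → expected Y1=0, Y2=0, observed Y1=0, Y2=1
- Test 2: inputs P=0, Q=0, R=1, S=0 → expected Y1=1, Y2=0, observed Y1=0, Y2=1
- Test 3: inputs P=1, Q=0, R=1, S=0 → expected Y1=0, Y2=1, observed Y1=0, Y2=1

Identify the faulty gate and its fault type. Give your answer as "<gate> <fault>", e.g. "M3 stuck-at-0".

Fault-free values for test 1 (P=0, Q=1, R=1, S=1): M1=1, M2=1, M3=0, M4=1, M5=1, M6=1, M7=0, M8=0, M9=0, giving Y1=0, Y2=0. Observed Y1=0, Y2=1.
Test 1: faults giving observed Y1=0, Y2=1 are {M1 stuck-at-0, M1 inverted output, M8 stuck-at-1, M8 inverted output, M9 stuck-at-1, M9 inverted output}.
Test 2 (P=0, Q=0, R=1, S=0): fault-free M1=1, M2=0, M3=0, M4=0, M5=0, M6=0, M7=1, M8=1, M9=0 → Y1=1, Y2=0; observed Y1=0, Y2=1. Eliminates M8 stuck-at-1, M8 inverted output, M9 stuck-at-1, M9 inverted output.
Test 3 (P=1, Q=0, R=1, S=0): fault-free M1=0, M2=0, M3=1, M4=1, M5=1, M6=1, M7=0, M8=1, M9=1 → Y1=0, Y2=1; observed Y1=0, Y2=1. Eliminates M1 inverted output.
Only M1 stuck-at-0 is consistent with every test.

M1 stuck-at-0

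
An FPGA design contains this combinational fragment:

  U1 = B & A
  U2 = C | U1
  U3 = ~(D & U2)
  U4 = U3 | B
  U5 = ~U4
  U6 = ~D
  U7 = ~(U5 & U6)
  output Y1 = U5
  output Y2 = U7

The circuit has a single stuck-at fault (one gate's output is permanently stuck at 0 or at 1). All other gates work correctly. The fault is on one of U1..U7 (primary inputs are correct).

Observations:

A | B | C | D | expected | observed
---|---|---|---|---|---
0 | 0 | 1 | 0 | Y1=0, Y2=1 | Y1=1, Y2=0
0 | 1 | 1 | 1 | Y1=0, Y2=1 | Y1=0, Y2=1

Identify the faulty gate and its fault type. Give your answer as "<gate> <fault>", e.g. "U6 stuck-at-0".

U3 stuck-at-0

Fault-free values for test 1 (A=0, B=0, C=1, D=0): U1=0, U2=1, U3=1, U4=1, U5=0, U6=1, U7=1, giving Y1=0, Y2=1. Observed Y1=1, Y2=0.
Test 1: faults giving observed Y1=1, Y2=0 are {U3 stuck-at-0, U4 stuck-at-0, U5 stuck-at-1}.
Test 2 (A=0, B=1, C=1, D=1): fault-free U1=0, U2=1, U3=0, U4=1, U5=0, U6=0, U7=1 → Y1=0, Y2=1; observed Y1=0, Y2=1. Eliminates U4 stuck-at-0, U5 stuck-at-1.
Only U3 stuck-at-0 is consistent with every test.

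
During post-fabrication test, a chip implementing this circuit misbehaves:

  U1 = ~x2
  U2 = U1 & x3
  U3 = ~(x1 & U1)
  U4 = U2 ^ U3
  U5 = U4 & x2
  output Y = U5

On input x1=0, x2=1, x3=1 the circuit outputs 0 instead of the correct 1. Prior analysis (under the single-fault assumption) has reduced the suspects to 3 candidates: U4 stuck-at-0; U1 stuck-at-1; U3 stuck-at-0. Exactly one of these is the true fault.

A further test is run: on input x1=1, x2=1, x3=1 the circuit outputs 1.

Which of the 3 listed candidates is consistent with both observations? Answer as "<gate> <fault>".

Evaluate each candidate on input x1=1, x2=1, x3=1:
  U4 stuck-at-0: U1=0, U2=0, U3=1, U4=0 [stuck-at-0], U5=0 → 0 — eliminated
  U1 stuck-at-1: U1=1 [stuck-at-1], U2=1, U3=0, U4=1, U5=1 → 1 — matches
  U3 stuck-at-0: U1=0, U2=0, U3=0 [stuck-at-0], U4=0, U5=0 → 0 — eliminated
Only U1 stuck-at-1 reproduces the observed 1.

U1 stuck-at-1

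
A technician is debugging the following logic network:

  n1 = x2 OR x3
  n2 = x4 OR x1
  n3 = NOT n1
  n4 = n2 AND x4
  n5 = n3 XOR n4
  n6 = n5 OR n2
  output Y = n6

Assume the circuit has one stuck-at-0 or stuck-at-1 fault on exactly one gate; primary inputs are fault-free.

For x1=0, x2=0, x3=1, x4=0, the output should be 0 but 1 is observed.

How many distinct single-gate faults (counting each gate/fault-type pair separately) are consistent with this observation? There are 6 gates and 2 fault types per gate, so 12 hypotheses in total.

Fault-free: n1=1, n2=0, n3=0, n4=0, n5=0, n6=0 → 0. Observed 1.
  n1 stuck-at-0: output 1 ✓
  n1 stuck-at-1: output 0 ✗
  n2 stuck-at-0: output 0 ✗
  n2 stuck-at-1: output 1 ✓
  n3 stuck-at-0: output 0 ✗
  n3 stuck-at-1: output 1 ✓
  n4 stuck-at-0: output 0 ✗
  n4 stuck-at-1: output 1 ✓
  n5 stuck-at-0: output 0 ✗
  n5 stuck-at-1: output 1 ✓
  n6 stuck-at-0: output 0 ✗
  n6 stuck-at-1: output 1 ✓
Consistent faults: {n1 stuck-at-0, n2 stuck-at-1, n3 stuck-at-1, n4 stuck-at-1, n5 stuck-at-1, n6 stuck-at-1} — 6 in all.

6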